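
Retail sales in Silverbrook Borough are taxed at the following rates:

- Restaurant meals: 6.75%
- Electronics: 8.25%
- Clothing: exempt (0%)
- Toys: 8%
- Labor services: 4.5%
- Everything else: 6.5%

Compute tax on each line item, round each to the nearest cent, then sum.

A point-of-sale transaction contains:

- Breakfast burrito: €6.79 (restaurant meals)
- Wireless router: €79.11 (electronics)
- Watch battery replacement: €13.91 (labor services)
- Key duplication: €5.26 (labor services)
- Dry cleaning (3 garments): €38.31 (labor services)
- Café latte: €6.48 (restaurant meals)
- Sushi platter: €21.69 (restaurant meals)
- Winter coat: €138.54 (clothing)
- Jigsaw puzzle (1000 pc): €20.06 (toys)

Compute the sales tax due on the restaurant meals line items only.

Breakfast burrito €6.79: restaurant meals → 6.75% → €0.46
Café latte €6.48: restaurant meals → 6.75% → €0.44
Sushi platter €21.69: restaurant meals → 6.75% → €1.46
Tax on restaurant meals = €0.46 + €0.44 + €1.46 = €2.36

€2.36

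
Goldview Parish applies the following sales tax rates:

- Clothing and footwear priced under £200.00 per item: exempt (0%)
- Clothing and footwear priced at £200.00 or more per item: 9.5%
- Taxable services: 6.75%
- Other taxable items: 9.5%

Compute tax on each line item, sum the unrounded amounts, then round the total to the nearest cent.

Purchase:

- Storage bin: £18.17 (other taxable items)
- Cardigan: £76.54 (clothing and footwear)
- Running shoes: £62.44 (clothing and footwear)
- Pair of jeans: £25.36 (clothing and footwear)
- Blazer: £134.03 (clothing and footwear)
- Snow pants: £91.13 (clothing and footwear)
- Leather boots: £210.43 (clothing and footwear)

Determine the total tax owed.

£21.72

Storage bin £18.17: other taxable items → 9.5% → £1.72615
Cardigan £76.54: clothing and footwear, under £200.00 → 0% → £0.00
Running shoes £62.44: clothing and footwear, under £200.00 → 0% → £0.00
Pair of jeans £25.36: clothing and footwear, under £200.00 → 0% → £0.00
Blazer £134.03: clothing and footwear, under £200.00 → 0% → £0.00
Snow pants £91.13: clothing and footwear, under £200.00 → 0% → £0.00
Leather boots £210.43: clothing and footwear, £200.00 or more → 9.5% → £19.99085
Unrounded tax sum = £21.717 → £21.72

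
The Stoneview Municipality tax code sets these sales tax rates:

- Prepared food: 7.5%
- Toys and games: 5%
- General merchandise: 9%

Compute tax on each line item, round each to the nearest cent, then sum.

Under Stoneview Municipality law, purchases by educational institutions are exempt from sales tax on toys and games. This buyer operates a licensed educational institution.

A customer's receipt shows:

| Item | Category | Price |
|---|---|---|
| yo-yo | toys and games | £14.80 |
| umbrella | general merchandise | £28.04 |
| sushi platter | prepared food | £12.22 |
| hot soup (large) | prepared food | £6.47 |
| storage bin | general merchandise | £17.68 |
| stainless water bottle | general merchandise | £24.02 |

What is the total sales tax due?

Yo-yo £14.80: toys and games, buyer-exempt → 0% → £0.00
Umbrella £28.04: general merchandise → 9% → £2.52
Sushi platter £12.22: prepared food → 7.5% → £0.92
Hot soup (large) £6.47: prepared food → 7.5% → £0.49
Storage bin £17.68: general merchandise → 9% → £1.59
Stainless water bottle £24.02: general merchandise → 9% → £2.16
Total tax = £2.52 + £0.92 + £0.49 + £1.59 + £2.16 = £7.68

£7.68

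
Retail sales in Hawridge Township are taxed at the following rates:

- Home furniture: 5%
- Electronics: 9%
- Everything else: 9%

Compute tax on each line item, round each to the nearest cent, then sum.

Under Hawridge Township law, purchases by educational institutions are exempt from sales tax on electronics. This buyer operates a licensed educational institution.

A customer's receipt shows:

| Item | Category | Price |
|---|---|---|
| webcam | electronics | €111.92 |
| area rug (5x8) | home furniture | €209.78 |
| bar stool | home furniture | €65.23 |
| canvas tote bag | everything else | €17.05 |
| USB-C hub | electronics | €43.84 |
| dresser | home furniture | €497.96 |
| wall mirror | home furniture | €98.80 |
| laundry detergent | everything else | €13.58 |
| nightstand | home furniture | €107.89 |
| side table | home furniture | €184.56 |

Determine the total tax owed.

Webcam €111.92: electronics, buyer-exempt → 0% → €0.00
Area rug (5x8) €209.78: home furniture → 5% → €10.49
Bar stool €65.23: home furniture → 5% → €3.26
Canvas tote bag €17.05: everything else → 9% → €1.53
USB-C hub €43.84: electronics, buyer-exempt → 0% → €0.00
Dresser €497.96: home furniture → 5% → €24.90
Wall mirror €98.80: home furniture → 5% → €4.94
Laundry detergent €13.58: everything else → 9% → €1.22
Nightstand €107.89: home furniture → 5% → €5.39
Side table €184.56: home furniture → 5% → €9.23
Total tax = €10.49 + €3.26 + €1.53 + €24.90 + €4.94 + €1.22 + €5.39 + €9.23 = €60.96

€60.96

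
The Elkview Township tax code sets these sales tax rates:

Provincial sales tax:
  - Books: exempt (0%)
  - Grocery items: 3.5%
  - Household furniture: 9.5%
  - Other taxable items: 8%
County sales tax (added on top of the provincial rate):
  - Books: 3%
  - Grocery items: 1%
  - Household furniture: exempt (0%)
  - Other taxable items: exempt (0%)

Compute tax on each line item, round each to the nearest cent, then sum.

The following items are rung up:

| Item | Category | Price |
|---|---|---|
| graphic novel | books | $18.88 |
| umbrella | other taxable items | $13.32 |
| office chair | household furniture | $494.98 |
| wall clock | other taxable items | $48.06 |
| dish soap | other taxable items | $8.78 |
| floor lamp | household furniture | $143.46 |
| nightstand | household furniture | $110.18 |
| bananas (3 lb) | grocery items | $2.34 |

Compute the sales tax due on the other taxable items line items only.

Umbrella $13.32: other taxable items → 8% + 0% county = 8% → $1.07
Wall clock $48.06: other taxable items → 8% + 0% county = 8% → $3.84
Dish soap $8.78: other taxable items → 8% + 0% county = 8% → $0.70
Tax on other taxable items = $1.07 + $3.84 + $0.70 = $5.61

$5.61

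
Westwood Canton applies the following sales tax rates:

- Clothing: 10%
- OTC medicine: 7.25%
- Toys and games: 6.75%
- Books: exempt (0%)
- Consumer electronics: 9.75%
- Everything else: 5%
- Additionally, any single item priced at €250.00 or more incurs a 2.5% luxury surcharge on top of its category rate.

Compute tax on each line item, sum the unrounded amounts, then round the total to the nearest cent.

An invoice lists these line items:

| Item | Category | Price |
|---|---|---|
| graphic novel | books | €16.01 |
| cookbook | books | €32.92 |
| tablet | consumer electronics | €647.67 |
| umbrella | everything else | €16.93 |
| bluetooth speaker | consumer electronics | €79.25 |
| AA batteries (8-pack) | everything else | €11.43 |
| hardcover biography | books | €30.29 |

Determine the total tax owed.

Graphic novel €16.01: books → 0% → €0.00
Cookbook €32.92: books → 0% → €0.00
Tablet €647.67: consumer electronics → 9.75% + 2.5% surcharge = 12.25% → €79.339575
Umbrella €16.93: everything else → 5% → €0.8465
Bluetooth speaker €79.25: consumer electronics → 9.75% → €7.726875
AA batteries (8-pack) €11.43: everything else → 5% → €0.5715
Hardcover biography €30.29: books → 0% → €0.00
Unrounded tax sum = €88.48445 → €88.48

€88.48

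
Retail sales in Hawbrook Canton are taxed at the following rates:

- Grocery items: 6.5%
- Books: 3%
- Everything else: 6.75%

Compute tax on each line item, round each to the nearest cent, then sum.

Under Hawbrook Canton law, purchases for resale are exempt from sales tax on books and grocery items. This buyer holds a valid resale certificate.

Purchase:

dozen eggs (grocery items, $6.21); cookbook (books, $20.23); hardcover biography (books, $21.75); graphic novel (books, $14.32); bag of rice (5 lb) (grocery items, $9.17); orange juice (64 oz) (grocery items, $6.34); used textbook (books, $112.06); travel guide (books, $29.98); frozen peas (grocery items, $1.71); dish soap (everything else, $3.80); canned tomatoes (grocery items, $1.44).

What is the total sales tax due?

Dozen eggs $6.21: grocery items, buyer-exempt → 0% → $0.00
Cookbook $20.23: books, buyer-exempt → 0% → $0.00
Hardcover biography $21.75: books, buyer-exempt → 0% → $0.00
Graphic novel $14.32: books, buyer-exempt → 0% → $0.00
Bag of rice (5 lb) $9.17: grocery items, buyer-exempt → 0% → $0.00
Orange juice (64 oz) $6.34: grocery items, buyer-exempt → 0% → $0.00
Used textbook $112.06: books, buyer-exempt → 0% → $0.00
Travel guide $29.98: books, buyer-exempt → 0% → $0.00
Frozen peas $1.71: grocery items, buyer-exempt → 0% → $0.00
Dish soap $3.80: everything else → 6.75% → $0.26
Canned tomatoes $1.44: grocery items, buyer-exempt → 0% → $0.00
Total tax = $0.26

$0.26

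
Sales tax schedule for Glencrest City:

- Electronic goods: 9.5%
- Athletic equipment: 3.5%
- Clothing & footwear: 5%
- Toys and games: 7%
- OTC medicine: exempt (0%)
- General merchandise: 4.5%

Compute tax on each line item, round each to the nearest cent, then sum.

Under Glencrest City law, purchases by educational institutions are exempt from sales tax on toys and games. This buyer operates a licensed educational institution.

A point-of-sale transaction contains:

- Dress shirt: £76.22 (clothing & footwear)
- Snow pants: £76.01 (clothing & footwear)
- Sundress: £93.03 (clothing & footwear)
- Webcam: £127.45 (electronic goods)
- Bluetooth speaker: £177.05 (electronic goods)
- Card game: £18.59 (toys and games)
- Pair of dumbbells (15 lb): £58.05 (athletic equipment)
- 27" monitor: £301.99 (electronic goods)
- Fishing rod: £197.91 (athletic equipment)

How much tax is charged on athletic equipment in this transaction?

Pair of dumbbells (15 lb) £58.05: athletic equipment → 3.5% → £2.03
Fishing rod £197.91: athletic equipment → 3.5% → £6.93
Tax on athletic equipment = £2.03 + £6.93 = £8.96

£8.96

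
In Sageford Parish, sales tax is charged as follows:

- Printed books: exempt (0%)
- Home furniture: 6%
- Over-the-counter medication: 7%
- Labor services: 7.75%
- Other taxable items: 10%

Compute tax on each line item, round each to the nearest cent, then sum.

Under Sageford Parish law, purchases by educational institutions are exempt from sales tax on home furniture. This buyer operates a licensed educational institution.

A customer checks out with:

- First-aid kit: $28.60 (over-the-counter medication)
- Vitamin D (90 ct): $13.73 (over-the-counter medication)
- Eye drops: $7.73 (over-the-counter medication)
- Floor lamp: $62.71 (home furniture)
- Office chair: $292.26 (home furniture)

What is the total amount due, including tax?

First-aid kit $28.60: over-the-counter medication → 7% → $2.00
Vitamin D (90 ct) $13.73: over-the-counter medication → 7% → $0.96
Eye drops $7.73: over-the-counter medication → 7% → $0.54
Floor lamp $62.71: home furniture, buyer-exempt → 0% → $0.00
Office chair $292.26: home furniture, buyer-exempt → 0% → $0.00
Subtotal = $405.03; tax = $3.50; total due = $408.53

$408.53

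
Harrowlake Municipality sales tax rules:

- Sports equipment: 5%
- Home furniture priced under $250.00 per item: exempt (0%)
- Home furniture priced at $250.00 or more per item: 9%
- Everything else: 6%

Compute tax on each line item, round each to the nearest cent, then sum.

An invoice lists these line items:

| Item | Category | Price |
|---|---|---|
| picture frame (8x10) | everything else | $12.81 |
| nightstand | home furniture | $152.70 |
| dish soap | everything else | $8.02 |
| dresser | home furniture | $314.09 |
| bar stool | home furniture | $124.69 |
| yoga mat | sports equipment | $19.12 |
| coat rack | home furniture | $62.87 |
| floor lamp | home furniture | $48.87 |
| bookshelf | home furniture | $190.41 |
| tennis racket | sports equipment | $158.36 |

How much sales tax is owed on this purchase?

Picture frame (8x10) $12.81: everything else → 6% → $0.77
Nightstand $152.70: home furniture, under $250.00 → 0% → $0.00
Dish soap $8.02: everything else → 6% → $0.48
Dresser $314.09: home furniture, $250.00 or more → 9% → $28.27
Bar stool $124.69: home furniture, under $250.00 → 0% → $0.00
Yoga mat $19.12: sports equipment → 5% → $0.96
Coat rack $62.87: home furniture, under $250.00 → 0% → $0.00
Floor lamp $48.87: home furniture, under $250.00 → 0% → $0.00
Bookshelf $190.41: home furniture, under $250.00 → 0% → $0.00
Tennis racket $158.36: sports equipment → 5% → $7.92
Total tax = $0.77 + $0.48 + $28.27 + $0.96 + $7.92 = $38.40

$38.40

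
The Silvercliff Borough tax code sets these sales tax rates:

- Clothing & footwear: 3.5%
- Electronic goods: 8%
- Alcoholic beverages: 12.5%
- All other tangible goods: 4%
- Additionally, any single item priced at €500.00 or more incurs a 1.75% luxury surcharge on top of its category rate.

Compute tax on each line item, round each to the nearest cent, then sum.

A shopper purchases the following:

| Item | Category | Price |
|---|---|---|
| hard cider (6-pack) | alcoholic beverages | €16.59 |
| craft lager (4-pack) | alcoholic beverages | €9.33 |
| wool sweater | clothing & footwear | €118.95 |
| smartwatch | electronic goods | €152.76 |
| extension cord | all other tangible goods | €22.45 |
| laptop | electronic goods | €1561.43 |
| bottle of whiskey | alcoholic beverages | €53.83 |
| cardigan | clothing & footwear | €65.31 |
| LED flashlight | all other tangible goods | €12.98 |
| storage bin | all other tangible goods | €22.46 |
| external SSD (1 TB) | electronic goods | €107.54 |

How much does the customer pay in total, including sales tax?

Hard cider (6-pack) €16.59: alcoholic beverages → 12.5% → €2.07
Craft lager (4-pack) €9.33: alcoholic beverages → 12.5% → €1.17
Wool sweater €118.95: clothing & footwear → 3.5% → €4.16
Smartwatch €152.76: electronic goods → 8% → €12.22
Extension cord €22.45: all other tangible goods → 4% → €0.90
Laptop €1561.43: electronic goods → 8% + 1.75% surcharge = 9.75% → €152.24
Bottle of whiskey €53.83: alcoholic beverages → 12.5% → €6.73
Cardigan €65.31: clothing & footwear → 3.5% → €2.29
LED flashlight €12.98: all other tangible goods → 4% → €0.52
Storage bin €22.46: all other tangible goods → 4% → €0.90
External SSD (1 TB) €107.54: electronic goods → 8% → €8.60
Subtotal = €2143.63; tax = €191.80; total due = €2335.43

€2335.43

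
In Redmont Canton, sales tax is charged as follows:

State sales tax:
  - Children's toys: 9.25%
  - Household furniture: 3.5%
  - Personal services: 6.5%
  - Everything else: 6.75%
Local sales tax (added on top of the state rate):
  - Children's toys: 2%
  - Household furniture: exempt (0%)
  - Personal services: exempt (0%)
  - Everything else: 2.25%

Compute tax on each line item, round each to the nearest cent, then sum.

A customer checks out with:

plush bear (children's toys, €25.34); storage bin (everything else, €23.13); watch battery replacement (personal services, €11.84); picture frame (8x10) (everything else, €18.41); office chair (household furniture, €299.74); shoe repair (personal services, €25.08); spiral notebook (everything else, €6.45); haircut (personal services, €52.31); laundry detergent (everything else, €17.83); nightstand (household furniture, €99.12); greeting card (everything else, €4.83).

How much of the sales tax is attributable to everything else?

Storage bin €23.13: everything else → 6.75% + 2.25% local = 9% → €2.08
Picture frame (8x10) €18.41: everything else → 6.75% + 2.25% local = 9% → €1.66
Spiral notebook €6.45: everything else → 6.75% + 2.25% local = 9% → €0.58
Laundry detergent €17.83: everything else → 6.75% + 2.25% local = 9% → €1.60
Greeting card €4.83: everything else → 6.75% + 2.25% local = 9% → €0.43
Tax on everything else = €2.08 + €1.66 + €0.58 + €1.60 + €0.43 = €6.35

€6.35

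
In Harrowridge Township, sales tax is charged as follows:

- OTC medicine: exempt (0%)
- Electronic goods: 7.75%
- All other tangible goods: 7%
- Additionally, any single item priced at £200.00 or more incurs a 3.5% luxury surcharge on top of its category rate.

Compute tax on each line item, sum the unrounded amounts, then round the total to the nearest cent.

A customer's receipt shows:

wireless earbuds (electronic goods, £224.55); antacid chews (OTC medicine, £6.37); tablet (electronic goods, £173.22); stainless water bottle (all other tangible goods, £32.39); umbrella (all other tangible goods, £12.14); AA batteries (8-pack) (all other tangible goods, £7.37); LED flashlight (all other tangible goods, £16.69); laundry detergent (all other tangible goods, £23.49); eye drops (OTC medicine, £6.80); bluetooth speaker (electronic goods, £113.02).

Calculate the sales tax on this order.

Wireless earbuds £224.55: electronic goods → 7.75% + 3.5% surcharge = 11.25% → £25.261875
Antacid chews £6.37: OTC medicine → 0% → £0.00
Tablet £173.22: electronic goods → 7.75% → £13.42455
Stainless water bottle £32.39: all other tangible goods → 7% → £2.2673
Umbrella £12.14: all other tangible goods → 7% → £0.8498
AA batteries (8-pack) £7.37: all other tangible goods → 7% → £0.5159
LED flashlight £16.69: all other tangible goods → 7% → £1.1683
Laundry detergent £23.49: all other tangible goods → 7% → £1.6443
Eye drops £6.80: OTC medicine → 0% → £0.00
Bluetooth speaker £113.02: electronic goods → 7.75% → £8.75905
Unrounded tax sum = £53.891075 → £53.89

£53.89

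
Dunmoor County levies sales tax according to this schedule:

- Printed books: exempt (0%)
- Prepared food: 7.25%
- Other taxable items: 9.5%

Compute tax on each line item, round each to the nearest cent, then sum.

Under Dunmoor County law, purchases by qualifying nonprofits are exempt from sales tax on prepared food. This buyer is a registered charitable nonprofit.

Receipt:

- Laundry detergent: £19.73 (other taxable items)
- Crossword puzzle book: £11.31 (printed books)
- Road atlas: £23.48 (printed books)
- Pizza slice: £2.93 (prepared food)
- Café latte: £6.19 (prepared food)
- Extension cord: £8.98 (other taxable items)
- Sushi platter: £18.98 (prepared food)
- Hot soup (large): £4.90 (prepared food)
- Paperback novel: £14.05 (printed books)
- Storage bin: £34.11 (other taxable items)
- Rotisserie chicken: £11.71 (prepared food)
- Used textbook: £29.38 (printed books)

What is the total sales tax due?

£5.96

Laundry detergent £19.73: other taxable items → 9.5% → £1.87
Crossword puzzle book £11.31: printed books → 0% → £0.00
Road atlas £23.48: printed books → 0% → £0.00
Pizza slice £2.93: prepared food, buyer-exempt → 0% → £0.00
Café latte £6.19: prepared food, buyer-exempt → 0% → £0.00
Extension cord £8.98: other taxable items → 9.5% → £0.85
Sushi platter £18.98: prepared food, buyer-exempt → 0% → £0.00
Hot soup (large) £4.90: prepared food, buyer-exempt → 0% → £0.00
Paperback novel £14.05: printed books → 0% → £0.00
Storage bin £34.11: other taxable items → 9.5% → £3.24
Rotisserie chicken £11.71: prepared food, buyer-exempt → 0% → £0.00
Used textbook £29.38: printed books → 0% → £0.00
Total tax = £1.87 + £0.85 + £3.24 = £5.96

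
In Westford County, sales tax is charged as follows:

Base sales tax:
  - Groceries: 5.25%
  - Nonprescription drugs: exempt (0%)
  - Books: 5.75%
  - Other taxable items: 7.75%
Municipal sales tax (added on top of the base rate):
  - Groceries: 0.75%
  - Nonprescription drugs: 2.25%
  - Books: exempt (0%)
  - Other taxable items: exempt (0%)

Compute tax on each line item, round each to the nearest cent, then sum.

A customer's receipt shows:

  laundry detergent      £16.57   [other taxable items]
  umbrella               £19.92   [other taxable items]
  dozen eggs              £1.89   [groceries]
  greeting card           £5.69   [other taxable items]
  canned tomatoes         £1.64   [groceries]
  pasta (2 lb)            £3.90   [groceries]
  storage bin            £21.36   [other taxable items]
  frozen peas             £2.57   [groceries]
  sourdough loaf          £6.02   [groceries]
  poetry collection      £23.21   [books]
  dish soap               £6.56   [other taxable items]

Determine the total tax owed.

£7.71

Laundry detergent £16.57: other taxable items → 7.75% + 0% municipal = 7.75% → £1.28
Umbrella £19.92: other taxable items → 7.75% + 0% municipal = 7.75% → £1.54
Dozen eggs £1.89: groceries → 5.25% + 0.75% municipal = 6% → £0.11
Greeting card £5.69: other taxable items → 7.75% + 0% municipal = 7.75% → £0.44
Canned tomatoes £1.64: groceries → 5.25% + 0.75% municipal = 6% → £0.10
Pasta (2 lb) £3.90: groceries → 5.25% + 0.75% municipal = 6% → £0.23
Storage bin £21.36: other taxable items → 7.75% + 0% municipal = 7.75% → £1.66
Frozen peas £2.57: groceries → 5.25% + 0.75% municipal = 6% → £0.15
Sourdough loaf £6.02: groceries → 5.25% + 0.75% municipal = 6% → £0.36
Poetry collection £23.21: books → 5.75% + 0% municipal = 5.75% → £1.33
Dish soap £6.56: other taxable items → 7.75% + 0% municipal = 7.75% → £0.51
Total tax = £1.28 + £1.54 + £0.11 + £0.44 + £0.10 + £0.23 + £1.66 + £0.15 + £0.36 + £1.33 + £0.51 = £7.71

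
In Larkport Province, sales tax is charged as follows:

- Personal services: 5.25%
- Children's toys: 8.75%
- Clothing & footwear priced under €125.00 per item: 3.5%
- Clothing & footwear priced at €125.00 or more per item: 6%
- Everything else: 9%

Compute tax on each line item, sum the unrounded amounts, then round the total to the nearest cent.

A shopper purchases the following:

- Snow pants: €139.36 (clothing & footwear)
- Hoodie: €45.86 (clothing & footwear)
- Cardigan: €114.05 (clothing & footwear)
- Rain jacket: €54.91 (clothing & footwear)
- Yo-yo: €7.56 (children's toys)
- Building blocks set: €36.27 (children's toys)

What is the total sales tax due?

Snow pants €139.36: clothing & footwear, €125.00 or more → 6% → €8.3616
Hoodie €45.86: clothing & footwear, under €125.00 → 3.5% → €1.6051
Cardigan €114.05: clothing & footwear, under €125.00 → 3.5% → €3.99175
Rain jacket €54.91: clothing & footwear, under €125.00 → 3.5% → €1.92185
Yo-yo €7.56: children's toys → 8.75% → €0.6615
Building blocks set €36.27: children's toys → 8.75% → €3.173625
Unrounded tax sum = €19.715425 → €19.72

€19.72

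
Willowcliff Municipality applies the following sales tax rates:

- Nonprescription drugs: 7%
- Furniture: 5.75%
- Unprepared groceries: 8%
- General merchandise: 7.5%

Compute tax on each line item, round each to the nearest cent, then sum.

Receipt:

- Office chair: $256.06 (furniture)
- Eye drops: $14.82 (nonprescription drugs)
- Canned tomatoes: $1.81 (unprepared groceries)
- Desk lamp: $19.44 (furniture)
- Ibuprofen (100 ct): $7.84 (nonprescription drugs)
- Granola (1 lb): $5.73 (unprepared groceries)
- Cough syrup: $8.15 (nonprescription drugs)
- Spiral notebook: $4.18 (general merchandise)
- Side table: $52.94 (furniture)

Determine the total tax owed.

Office chair $256.06: furniture → 5.75% → $14.72
Eye drops $14.82: nonprescription drugs → 7% → $1.04
Canned tomatoes $1.81: unprepared groceries → 8% → $0.14
Desk lamp $19.44: furniture → 5.75% → $1.12
Ibuprofen (100 ct) $7.84: nonprescription drugs → 7% → $0.55
Granola (1 lb) $5.73: unprepared groceries → 8% → $0.46
Cough syrup $8.15: nonprescription drugs → 7% → $0.57
Spiral notebook $4.18: general merchandise → 7.5% → $0.31
Side table $52.94: furniture → 5.75% → $3.04
Total tax = $14.72 + $1.04 + $0.14 + $1.12 + $0.55 + $0.46 + $0.57 + $0.31 + $3.04 = $21.95

$21.95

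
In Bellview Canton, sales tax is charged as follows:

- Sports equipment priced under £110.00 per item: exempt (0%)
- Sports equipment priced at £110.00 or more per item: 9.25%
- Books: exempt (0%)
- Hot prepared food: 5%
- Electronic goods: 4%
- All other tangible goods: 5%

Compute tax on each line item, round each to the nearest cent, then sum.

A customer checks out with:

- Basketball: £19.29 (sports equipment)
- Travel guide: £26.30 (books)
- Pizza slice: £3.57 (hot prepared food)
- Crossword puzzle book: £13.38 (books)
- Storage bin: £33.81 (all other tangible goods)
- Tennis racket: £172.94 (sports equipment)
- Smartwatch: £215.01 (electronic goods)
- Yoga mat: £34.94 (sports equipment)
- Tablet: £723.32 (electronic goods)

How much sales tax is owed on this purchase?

£55.40

Basketball £19.29: sports equipment, under £110.00 → 0% → £0.00
Travel guide £26.30: books → 0% → £0.00
Pizza slice £3.57: hot prepared food → 5% → £0.18
Crossword puzzle book £13.38: books → 0% → £0.00
Storage bin £33.81: all other tangible goods → 5% → £1.69
Tennis racket £172.94: sports equipment, £110.00 or more → 9.25% → £16.00
Smartwatch £215.01: electronic goods → 4% → £8.60
Yoga mat £34.94: sports equipment, under £110.00 → 0% → £0.00
Tablet £723.32: electronic goods → 4% → £28.93
Total tax = £0.18 + £1.69 + £16.00 + £8.60 + £28.93 = £55.40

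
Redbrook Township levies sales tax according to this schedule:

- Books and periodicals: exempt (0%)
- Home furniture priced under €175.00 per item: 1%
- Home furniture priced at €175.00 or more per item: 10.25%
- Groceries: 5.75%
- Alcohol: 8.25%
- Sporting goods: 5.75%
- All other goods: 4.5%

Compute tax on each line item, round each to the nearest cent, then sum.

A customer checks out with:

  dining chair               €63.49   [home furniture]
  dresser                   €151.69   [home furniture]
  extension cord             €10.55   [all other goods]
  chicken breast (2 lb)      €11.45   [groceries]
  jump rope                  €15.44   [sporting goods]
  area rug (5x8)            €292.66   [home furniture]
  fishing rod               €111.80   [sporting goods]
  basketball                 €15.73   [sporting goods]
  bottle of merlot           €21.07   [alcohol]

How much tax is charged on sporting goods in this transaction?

€8.22

Jump rope €15.44: sporting goods → 5.75% → €0.89
Fishing rod €111.80: sporting goods → 5.75% → €6.43
Basketball €15.73: sporting goods → 5.75% → €0.90
Tax on sporting goods = €0.89 + €6.43 + €0.90 = €8.22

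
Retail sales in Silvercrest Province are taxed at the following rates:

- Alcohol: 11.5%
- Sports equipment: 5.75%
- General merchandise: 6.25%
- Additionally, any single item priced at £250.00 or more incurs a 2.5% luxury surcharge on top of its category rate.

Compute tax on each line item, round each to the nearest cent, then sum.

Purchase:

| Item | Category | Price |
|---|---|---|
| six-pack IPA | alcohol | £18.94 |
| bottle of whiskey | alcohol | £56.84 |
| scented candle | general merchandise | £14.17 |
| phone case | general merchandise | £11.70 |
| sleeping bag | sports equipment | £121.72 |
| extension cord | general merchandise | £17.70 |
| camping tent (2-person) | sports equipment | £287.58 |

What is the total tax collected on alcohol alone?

£8.72

Six-pack IPA £18.94: alcohol → 11.5% → £2.18
Bottle of whiskey £56.84: alcohol → 11.5% → £6.54
Tax on alcohol = £2.18 + £6.54 = £8.72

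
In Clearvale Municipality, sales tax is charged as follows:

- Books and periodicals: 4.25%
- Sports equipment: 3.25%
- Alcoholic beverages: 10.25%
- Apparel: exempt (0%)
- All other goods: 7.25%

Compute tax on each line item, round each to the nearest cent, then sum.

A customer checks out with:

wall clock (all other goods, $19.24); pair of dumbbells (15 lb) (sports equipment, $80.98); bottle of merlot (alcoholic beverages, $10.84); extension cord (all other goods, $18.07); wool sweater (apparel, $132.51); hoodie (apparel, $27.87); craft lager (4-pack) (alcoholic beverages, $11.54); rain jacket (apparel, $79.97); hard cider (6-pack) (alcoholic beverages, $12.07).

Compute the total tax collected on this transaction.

Wall clock $19.24: all other goods → 7.25% → $1.39
Pair of dumbbells (15 lb) $80.98: sports equipment → 3.25% → $2.63
Bottle of merlot $10.84: alcoholic beverages → 10.25% → $1.11
Extension cord $18.07: all other goods → 7.25% → $1.31
Wool sweater $132.51: apparel → 0% → $0.00
Hoodie $27.87: apparel → 0% → $0.00
Craft lager (4-pack) $11.54: alcoholic beverages → 10.25% → $1.18
Rain jacket $79.97: apparel → 0% → $0.00
Hard cider (6-pack) $12.07: alcoholic beverages → 10.25% → $1.24
Total tax = $1.39 + $2.63 + $1.11 + $1.31 + $1.18 + $1.24 = $8.86

$8.86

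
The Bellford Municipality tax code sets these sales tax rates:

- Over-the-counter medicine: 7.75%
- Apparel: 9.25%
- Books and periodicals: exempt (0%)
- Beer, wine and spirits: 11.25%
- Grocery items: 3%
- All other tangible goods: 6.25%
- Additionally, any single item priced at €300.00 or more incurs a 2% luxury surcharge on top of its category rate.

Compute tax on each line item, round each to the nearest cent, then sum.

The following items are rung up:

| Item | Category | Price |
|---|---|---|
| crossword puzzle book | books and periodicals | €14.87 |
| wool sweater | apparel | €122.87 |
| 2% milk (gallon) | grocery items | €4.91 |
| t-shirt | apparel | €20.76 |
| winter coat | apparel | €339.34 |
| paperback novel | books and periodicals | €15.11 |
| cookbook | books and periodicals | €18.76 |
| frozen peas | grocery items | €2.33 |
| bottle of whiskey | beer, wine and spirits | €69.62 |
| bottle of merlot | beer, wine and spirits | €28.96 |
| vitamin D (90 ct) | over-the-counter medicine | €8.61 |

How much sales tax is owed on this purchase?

Crossword puzzle book €14.87: books and periodicals → 0% → €0.00
Wool sweater €122.87: apparel → 9.25% → €11.37
2% milk (gallon) €4.91: grocery items → 3% → €0.15
T-shirt €20.76: apparel → 9.25% → €1.92
Winter coat €339.34: apparel → 9.25% + 2% surcharge = 11.25% → €38.18
Paperback novel €15.11: books and periodicals → 0% → €0.00
Cookbook €18.76: books and periodicals → 0% → €0.00
Frozen peas €2.33: grocery items → 3% → €0.07
Bottle of whiskey €69.62: beer, wine and spirits → 11.25% → €7.83
Bottle of merlot €28.96: beer, wine and spirits → 11.25% → €3.26
Vitamin D (90 ct) €8.61: over-the-counter medicine → 7.75% → €0.67
Total tax = €11.37 + €0.15 + €1.92 + €38.18 + €0.07 + €7.83 + €3.26 + €0.67 = €63.45

€63.45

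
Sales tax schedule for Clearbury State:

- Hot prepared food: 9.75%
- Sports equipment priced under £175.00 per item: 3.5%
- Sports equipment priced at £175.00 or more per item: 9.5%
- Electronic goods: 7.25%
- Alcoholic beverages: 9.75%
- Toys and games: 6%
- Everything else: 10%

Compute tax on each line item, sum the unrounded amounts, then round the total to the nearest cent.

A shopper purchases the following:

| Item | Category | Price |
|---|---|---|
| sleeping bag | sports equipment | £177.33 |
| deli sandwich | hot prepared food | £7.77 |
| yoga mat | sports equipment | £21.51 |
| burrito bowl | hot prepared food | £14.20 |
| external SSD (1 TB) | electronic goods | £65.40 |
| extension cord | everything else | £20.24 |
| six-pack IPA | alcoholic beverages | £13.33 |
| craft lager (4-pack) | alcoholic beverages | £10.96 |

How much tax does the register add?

£28.88

Sleeping bag £177.33: sports equipment, £175.00 or more → 9.5% → £16.84635
Deli sandwich £7.77: hot prepared food → 9.75% → £0.757575
Yoga mat £21.51: sports equipment, under £175.00 → 3.5% → £0.75285
Burrito bowl £14.20: hot prepared food → 9.75% → £1.3845
External SSD (1 TB) £65.40: electronic goods → 7.25% → £4.7415
Extension cord £20.24: everything else → 10% → £2.024
Six-pack IPA £13.33: alcoholic beverages → 9.75% → £1.299675
Craft lager (4-pack) £10.96: alcoholic beverages → 9.75% → £1.0686
Unrounded tax sum = £28.87505 → £28.88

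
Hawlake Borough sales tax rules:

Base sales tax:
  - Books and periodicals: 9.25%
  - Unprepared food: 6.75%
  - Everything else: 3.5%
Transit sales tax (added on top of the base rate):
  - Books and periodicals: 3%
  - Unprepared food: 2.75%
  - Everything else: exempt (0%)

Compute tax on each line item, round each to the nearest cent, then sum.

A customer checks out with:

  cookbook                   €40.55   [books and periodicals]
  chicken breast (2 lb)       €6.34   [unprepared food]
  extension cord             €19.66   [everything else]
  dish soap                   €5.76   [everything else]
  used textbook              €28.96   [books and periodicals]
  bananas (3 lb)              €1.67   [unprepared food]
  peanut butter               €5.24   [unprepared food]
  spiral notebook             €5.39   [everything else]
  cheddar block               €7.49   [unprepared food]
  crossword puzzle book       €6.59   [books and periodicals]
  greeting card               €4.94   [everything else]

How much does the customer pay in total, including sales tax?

€145.14

Cookbook €40.55: books and periodicals → 9.25% + 3% transit = 12.25% → €4.97
Chicken breast (2 lb) €6.34: unprepared food → 6.75% + 2.75% transit = 9.5% → €0.60
Extension cord €19.66: everything else → 3.5% + 0% transit = 3.5% → €0.69
Dish soap €5.76: everything else → 3.5% + 0% transit = 3.5% → €0.20
Used textbook €28.96: books and periodicals → 9.25% + 3% transit = 12.25% → €3.55
Bananas (3 lb) €1.67: unprepared food → 6.75% + 2.75% transit = 9.5% → €0.16
Peanut butter €5.24: unprepared food → 6.75% + 2.75% transit = 9.5% → €0.50
Spiral notebook €5.39: everything else → 3.5% + 0% transit = 3.5% → €0.19
Cheddar block €7.49: unprepared food → 6.75% + 2.75% transit = 9.5% → €0.71
Crossword puzzle book €6.59: books and periodicals → 9.25% + 3% transit = 12.25% → €0.81
Greeting card €4.94: everything else → 3.5% + 0% transit = 3.5% → €0.17
Subtotal = €132.59; tax = €12.55; total due = €145.14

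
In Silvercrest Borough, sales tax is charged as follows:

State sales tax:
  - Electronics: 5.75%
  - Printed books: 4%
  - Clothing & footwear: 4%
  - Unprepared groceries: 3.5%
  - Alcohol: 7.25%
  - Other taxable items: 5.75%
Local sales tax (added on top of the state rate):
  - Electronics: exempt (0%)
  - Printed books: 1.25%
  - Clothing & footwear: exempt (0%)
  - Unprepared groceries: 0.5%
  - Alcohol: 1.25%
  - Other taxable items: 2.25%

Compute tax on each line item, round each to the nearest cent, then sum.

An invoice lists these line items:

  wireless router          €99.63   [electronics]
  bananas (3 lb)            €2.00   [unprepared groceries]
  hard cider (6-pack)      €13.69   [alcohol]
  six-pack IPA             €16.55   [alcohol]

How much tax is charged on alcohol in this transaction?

€2.57

Hard cider (6-pack) €13.69: alcohol → 7.25% + 1.25% local = 8.5% → €1.16
Six-pack IPA €16.55: alcohol → 7.25% + 1.25% local = 8.5% → €1.41
Tax on alcohol = €1.16 + €1.41 = €2.57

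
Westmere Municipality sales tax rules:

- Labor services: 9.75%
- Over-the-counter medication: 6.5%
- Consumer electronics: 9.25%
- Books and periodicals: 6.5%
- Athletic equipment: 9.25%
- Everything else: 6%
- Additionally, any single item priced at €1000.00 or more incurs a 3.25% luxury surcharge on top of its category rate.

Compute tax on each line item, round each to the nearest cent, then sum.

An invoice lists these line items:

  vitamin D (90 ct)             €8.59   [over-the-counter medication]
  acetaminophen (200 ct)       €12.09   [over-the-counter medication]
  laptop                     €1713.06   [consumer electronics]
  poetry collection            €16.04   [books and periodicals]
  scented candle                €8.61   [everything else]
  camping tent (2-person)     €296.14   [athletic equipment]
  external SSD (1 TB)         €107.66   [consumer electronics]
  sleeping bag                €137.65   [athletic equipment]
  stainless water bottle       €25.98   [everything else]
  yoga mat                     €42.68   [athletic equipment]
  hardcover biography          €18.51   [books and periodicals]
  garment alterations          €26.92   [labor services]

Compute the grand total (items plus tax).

€2690.38

Vitamin D (90 ct) €8.59: over-the-counter medication → 6.5% → €0.56
Acetaminophen (200 ct) €12.09: over-the-counter medication → 6.5% → €0.79
Laptop €1713.06: consumer electronics → 9.25% + 3.25% surcharge = 12.5% → €214.13
Poetry collection €16.04: books and periodicals → 6.5% → €1.04
Scented candle €8.61: everything else → 6% → €0.52
Camping tent (2-person) €296.14: athletic equipment → 9.25% → €27.39
External SSD (1 TB) €107.66: consumer electronics → 9.25% → €9.96
Sleeping bag €137.65: athletic equipment → 9.25% → €12.73
Stainless water bottle €25.98: everything else → 6% → €1.56
Yoga mat €42.68: athletic equipment → 9.25% → €3.95
Hardcover biography €18.51: books and periodicals → 6.5% → €1.20
Garment alterations €26.92: labor services → 9.75% → €2.62
Subtotal = €2413.93; tax = €276.45; total due = €2690.38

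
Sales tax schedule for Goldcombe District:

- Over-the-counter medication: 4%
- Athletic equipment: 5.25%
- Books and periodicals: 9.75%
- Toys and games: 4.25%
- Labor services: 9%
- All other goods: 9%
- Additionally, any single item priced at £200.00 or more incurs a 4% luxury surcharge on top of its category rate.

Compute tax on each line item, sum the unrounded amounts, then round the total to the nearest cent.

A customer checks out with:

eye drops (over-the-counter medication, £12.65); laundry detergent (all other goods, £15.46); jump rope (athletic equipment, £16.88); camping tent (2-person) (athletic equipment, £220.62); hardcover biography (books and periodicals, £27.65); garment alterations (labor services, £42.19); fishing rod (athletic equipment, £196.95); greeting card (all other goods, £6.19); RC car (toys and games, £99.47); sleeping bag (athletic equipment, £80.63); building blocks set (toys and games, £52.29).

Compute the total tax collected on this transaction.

Eye drops £12.65: over-the-counter medication → 4% → £0.506
Laundry detergent £15.46: all other goods → 9% → £1.3914
Jump rope £16.88: athletic equipment → 5.25% → £0.8862
Camping tent (2-person) £220.62: athletic equipment → 5.25% + 4% surcharge = 9.25% → £20.40735
Hardcover biography £27.65: books and periodicals → 9.75% → £2.695875
Garment alterations £42.19: labor services → 9% → £3.7971
Fishing rod £196.95: athletic equipment → 5.25% → £10.339875
Greeting card £6.19: all other goods → 9% → £0.5571
RC car £99.47: toys and games → 4.25% → £4.227475
Sleeping bag £80.63: athletic equipment → 5.25% → £4.233075
Building blocks set £52.29: toys and games → 4.25% → £2.222325
Unrounded tax sum = £51.263775 → £51.26

£51.26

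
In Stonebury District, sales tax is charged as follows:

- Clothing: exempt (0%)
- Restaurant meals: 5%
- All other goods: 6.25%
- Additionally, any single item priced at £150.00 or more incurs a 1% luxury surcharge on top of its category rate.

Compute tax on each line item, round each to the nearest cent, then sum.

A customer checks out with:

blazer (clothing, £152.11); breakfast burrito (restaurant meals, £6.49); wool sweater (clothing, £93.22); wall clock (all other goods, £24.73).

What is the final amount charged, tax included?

£279.94

Blazer £152.11: clothing → 0% + 1% surcharge = 1% → £1.52
Breakfast burrito £6.49: restaurant meals → 5% → £0.32
Wool sweater £93.22: clothing → 0% → £0.00
Wall clock £24.73: all other goods → 6.25% → £1.55
Subtotal = £276.55; tax = £3.39; total due = £279.94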